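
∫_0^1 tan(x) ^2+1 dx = tan(1)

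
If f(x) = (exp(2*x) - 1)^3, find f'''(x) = 216*exp(6*x) - 192*exp(4*x) + 24*exp(2*x)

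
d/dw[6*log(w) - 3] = 6/w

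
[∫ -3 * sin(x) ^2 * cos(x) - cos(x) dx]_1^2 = -sin(2) - sin(2)^3 + sin(1)^3 + sin(1)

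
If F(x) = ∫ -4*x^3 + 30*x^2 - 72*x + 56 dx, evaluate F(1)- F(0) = 29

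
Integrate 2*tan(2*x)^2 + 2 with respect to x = tan(2*x) + C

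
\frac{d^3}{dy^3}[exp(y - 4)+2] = exp(y - 4)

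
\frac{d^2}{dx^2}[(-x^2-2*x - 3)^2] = 12*x^2 + 24*x + 20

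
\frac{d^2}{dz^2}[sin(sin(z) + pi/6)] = -sin(z)*cos(sin(z) + pi/6) - sin(sin(z) + pi/6)*cos(z)^2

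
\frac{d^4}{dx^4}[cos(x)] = cos(x)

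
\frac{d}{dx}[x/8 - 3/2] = 1/8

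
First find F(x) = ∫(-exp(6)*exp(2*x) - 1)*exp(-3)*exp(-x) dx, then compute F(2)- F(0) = -exp(5) - exp(-3) + exp(-5) + exp(3)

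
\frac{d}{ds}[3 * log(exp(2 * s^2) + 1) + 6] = 12*s*exp(2*s^2)/(exp(2*s^2) + 1)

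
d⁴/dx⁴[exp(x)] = exp(x)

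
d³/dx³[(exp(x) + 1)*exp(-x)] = -exp(-x)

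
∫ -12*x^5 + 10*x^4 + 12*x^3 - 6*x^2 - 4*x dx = -2*x^6 + 2*x^5 + 3*x^4 - 2*x^3 - 2*x^2 + C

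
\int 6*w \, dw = 3*w^2 + C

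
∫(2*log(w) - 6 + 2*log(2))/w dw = (log(2*w) - 3)^2 + C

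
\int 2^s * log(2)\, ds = 2^s + C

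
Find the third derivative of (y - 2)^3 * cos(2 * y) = 8*y^3*sin(2*y) - 48*y^2*sin(2*y) - 36*y^2*cos(2*y) + 60*y*sin(2*y) + 144*y*cos(2*y) + 8*sin(2*y) - 138*cos(2*y)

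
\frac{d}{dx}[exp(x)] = exp(x)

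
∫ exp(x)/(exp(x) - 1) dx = log(2*exp(x) - 2) + C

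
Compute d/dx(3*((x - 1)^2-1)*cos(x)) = -3*x^2*sin(x) + 6*x*sin(x) + 6*x*cos(x) - 6*cos(x)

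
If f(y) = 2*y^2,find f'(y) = 4*y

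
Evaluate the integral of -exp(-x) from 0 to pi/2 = -1 + exp(-pi/2)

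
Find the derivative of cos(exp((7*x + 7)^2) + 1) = -98*(x + 1)*exp(49)*exp(98*x)*exp(49*x^2)*sin(exp(49)*exp(98*x)*exp(49*x^2) + 1)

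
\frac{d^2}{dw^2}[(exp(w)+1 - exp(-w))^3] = (9*exp(6*w) + 12*exp(5*w) + 12*exp(w) - 9)*exp(-3*w)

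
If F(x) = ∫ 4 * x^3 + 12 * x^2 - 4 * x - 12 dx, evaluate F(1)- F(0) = -9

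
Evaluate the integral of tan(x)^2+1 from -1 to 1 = 2*tan(1)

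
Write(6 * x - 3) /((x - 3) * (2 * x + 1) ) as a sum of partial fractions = 12/(7*(2*x + 1)) + 15/(7*(x - 3))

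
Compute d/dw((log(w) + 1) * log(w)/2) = (2*log(w) + 1)/(2*w)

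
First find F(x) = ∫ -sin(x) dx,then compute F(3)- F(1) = cos(3) - cos(1)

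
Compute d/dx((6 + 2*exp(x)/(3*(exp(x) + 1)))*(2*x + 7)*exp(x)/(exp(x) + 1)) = (44*x*exp(2*x) + 36*x*exp(x) + 40*exp(3*x) + 230*exp(2*x) + 162*exp(x))/(3*exp(3*x) + 9*exp(2*x) + 9*exp(x) + 3)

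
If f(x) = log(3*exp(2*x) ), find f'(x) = 2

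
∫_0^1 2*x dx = 1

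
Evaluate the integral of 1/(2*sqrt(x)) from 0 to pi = sqrt(pi)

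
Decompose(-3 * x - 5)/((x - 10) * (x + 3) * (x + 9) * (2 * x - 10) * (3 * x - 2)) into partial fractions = -81/(33176*(3*x - 2)) + 11/(46284*(x + 9)) - 1/(3432*(x + 3)) + 1/(728*(x - 5)) - 1/(1976*(x - 10))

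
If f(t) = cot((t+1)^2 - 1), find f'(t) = -2*(t + 1)/sin(t*(t + 2))^2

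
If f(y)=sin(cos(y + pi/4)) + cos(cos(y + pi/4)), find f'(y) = sin(y + pi/4)*sin(cos(y + pi/4)) - sin(y + pi/4)*cos(cos(y + pi/4))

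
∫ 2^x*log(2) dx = 2^x + C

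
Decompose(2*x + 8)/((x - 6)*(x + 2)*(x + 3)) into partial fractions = 2/(9*(x + 3)) - 1/(2*(x + 2)) + 5/(18*(x - 6))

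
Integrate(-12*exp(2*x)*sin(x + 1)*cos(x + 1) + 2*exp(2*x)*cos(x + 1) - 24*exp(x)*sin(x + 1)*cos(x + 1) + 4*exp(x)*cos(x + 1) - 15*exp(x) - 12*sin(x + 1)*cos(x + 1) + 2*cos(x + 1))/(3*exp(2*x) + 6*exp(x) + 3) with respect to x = ((2*exp(x) + 2)*(-3*sin(x + 1)^2 + sin(x + 1) + 12) - 15*exp(x))/(3*(exp(x) + 1)) + C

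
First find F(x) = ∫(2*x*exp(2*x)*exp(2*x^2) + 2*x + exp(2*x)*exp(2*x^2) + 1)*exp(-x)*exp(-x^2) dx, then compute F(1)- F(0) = -exp(-2) + exp(2)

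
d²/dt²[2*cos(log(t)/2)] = (2*sin(log(t)/2) - cos(log(t)/2))/(2*t^2)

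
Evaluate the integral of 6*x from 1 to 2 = 9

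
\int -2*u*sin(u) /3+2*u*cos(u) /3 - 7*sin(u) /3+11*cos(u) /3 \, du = sqrt(2)*(2*u + 9)*sin(u + pi/4)/3 + C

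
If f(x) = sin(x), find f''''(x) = sin(x)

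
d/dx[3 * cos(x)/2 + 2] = -3*sin(x)/2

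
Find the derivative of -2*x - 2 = -2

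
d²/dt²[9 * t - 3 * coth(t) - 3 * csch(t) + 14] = -3*(cosh(t) + 1)^2/sinh(t)^3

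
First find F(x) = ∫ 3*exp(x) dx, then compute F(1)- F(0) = -3 + 3*E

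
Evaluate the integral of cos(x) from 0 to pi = 0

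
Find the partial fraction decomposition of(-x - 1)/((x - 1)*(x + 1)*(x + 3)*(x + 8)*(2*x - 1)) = 8/(119*(2*x - 1)) + 1/(765*(x + 8)) - 1/(140*(x + 3)) - 1/(36*(x - 1))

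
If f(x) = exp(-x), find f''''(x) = exp(-x)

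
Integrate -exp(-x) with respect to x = exp(-x) + C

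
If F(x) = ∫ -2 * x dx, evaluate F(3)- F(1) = -8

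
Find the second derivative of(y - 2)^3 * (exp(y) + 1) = y^3*exp(y) - 6*y*exp(y) + 6*y + 4*exp(y) - 12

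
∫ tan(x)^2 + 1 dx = tan(x) + C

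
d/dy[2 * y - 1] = 2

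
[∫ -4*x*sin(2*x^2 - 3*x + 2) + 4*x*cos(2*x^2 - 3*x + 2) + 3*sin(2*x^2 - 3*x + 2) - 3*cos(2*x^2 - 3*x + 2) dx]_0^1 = -sin(2) - cos(2) + cos(1) + sin(1)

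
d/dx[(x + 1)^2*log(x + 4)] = (2*x^2*log(x + 4) + x^2 + 10*x*log(x + 4) + 2*x + 8*log(x + 4) + 1)/(x + 4)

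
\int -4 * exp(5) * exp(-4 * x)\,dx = exp(5 - 4*x) + C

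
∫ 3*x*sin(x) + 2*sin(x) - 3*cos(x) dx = (-3*x - 2)*cos(x) + C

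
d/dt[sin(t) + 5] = cos(t)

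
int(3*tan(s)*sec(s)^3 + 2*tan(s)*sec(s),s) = (sec(s)^2 + 2)*sec(s) + C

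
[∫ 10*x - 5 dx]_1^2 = 10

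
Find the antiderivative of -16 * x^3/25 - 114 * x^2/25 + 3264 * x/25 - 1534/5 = -4*x^4/25 - 38*x^3/25 + 1632*x^2/25 - 1534*x/5 + C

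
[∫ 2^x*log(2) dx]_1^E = -2 + 2^E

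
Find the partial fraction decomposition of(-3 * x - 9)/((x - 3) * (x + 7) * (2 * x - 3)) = 18/(17*(2*x - 3)) + 6/(85*(x + 7)) - 3/(5*(x - 3))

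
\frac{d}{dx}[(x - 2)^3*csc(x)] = (x - 2)^2*(-x*cos(x)/sin(x) + 3 + 2*cos(x)/sin(x))/sin(x)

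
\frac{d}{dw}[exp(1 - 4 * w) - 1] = -4*exp(1 - 4*w)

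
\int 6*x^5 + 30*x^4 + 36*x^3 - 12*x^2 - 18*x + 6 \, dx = x^6 + 6*x^5 + 9*x^4 - 4*x^3 - 9*x^2 + 6*x + C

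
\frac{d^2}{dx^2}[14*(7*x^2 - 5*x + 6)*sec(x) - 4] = 14*(-7*x^2 + 14*x^2/cos(x)^2 + 28*x*sin(x)/cos(x) + 5*x - 10*x/cos(x)^2 - 10*sin(x)/cos(x) + 8 + 12/cos(x)^2)/cos(x)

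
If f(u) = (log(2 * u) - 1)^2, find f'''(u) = (4*log(u) - 10 + 4*log(2))/u^3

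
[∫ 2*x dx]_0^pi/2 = pi^2/4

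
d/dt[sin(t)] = cos(t)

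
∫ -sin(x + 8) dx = cos(x + 8) + C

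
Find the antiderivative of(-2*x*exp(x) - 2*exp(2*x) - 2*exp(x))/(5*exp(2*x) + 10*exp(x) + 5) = 2*(-x*exp(x) + 5*exp(x) + 5)/(5*(exp(x) + 1)) + C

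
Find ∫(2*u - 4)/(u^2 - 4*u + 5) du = log((u - 2)^2 + 1) + C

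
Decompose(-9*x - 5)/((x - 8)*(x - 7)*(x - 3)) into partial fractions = -8/(5*(x - 3)) + 17/(x - 7) - 77/(5*(x - 8))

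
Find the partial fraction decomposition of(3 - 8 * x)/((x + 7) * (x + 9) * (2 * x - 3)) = -12/(119*(2*x - 3)) + 25/(14*(x + 9)) - 59/(34*(x + 7))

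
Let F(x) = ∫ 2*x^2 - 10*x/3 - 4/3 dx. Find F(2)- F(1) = -5/3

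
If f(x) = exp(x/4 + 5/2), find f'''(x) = exp(x/4 + 5/2)/64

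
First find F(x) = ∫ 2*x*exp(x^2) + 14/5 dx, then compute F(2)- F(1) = -E + 14/5 + exp(4)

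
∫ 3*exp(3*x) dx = exp(3*x) + C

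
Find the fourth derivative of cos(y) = cos(y)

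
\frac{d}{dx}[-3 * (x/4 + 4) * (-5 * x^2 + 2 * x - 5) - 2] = 45*x^2/4 + 117*x - 81/4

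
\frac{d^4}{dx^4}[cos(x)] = cos(x)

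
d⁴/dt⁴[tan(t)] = 24*tan(t)^5 + 40*tan(t)^3 + 16*tan(t)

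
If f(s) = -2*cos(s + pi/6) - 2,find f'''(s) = -2*sin(s + pi/6)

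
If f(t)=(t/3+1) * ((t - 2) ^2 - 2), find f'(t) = t^2 - 2*t/3 - 10/3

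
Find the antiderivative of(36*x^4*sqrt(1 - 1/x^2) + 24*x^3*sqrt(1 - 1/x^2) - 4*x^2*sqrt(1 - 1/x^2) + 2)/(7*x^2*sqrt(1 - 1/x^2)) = 12*x^3/7 + 12*x^2/7 - 4*x/7 + 2*asec(x)/7 + C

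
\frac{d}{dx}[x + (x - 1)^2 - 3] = 2*x - 1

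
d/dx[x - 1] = 1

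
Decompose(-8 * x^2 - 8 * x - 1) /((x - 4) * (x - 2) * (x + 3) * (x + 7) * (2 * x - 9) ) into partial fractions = -3184/(1725*(2*x - 9)) - 337/(9108*(x + 7)) + 7/(300*(x + 3)) - 49/(450*(x - 2)) + 23/(22*(x - 4))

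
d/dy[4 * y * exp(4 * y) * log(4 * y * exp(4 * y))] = 16*y*(4*y + log(y))*exp(4*y) + 16*y*exp(4*y) + 32*y*exp(4*y)*log(2) + 4*(4*y + log(y))*exp(4*y) + 4*exp(4*y) + 8*exp(4*y)*log(2)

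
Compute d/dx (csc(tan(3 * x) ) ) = -3*cos(tan(3*x))/(sin(tan(3*x))^2*cos(3*x)^2)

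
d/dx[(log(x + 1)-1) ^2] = (2*log(x + 1) - 2)/(x + 1)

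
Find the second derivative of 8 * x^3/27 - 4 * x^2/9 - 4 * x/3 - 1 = 16*x/9 - 8/9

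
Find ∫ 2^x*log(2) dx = 2^x + C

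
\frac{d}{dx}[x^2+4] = 2*x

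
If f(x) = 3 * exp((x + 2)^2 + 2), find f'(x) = 6*x*exp(x^2 + 4*x + 6) + 12*exp(x^2 + 4*x + 6)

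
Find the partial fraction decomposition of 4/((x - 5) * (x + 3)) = -1/(2*(x + 3)) + 1/(2*(x - 5))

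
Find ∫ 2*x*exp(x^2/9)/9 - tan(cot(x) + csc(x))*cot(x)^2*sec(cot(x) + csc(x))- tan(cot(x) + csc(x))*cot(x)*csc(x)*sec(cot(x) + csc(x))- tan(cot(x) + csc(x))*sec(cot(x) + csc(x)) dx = exp(x^2/9) + sec(cot(x) + csc(x)) + C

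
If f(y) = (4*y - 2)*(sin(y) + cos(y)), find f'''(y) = 4*y*sin(y) - 4*y*cos(y) - 14*sin(y) - 10*cos(y)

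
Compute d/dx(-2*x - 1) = -2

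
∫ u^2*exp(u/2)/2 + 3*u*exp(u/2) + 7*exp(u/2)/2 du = ((u + 1)^2 + 2)*exp(u/2) + C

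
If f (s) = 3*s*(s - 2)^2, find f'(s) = 9*s^2 - 24*s + 12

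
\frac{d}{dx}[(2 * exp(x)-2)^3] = 24*exp(3*x) - 48*exp(2*x) + 24*exp(x)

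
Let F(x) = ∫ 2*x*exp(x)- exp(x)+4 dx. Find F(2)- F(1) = E + 4 + exp(2)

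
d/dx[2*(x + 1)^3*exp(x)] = 2*x^3*exp(x) + 12*x^2*exp(x) + 18*x*exp(x) + 8*exp(x)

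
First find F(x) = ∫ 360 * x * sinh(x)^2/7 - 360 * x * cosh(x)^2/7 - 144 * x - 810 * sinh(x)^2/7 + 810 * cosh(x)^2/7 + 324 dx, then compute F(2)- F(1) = 1026/7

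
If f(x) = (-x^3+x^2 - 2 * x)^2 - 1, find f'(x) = 6*x^5 - 10*x^4 + 20*x^3 - 12*x^2 + 8*x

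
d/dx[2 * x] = 2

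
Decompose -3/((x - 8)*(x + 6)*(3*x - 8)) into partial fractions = 27/(416*(3*x - 8)) - 3/(364*(x + 6)) - 3/(224*(x - 8))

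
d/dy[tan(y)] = cos(y)^(-2)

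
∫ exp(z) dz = exp(z) + C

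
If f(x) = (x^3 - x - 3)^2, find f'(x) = 6*x^5 - 8*x^3 - 18*x^2 + 2*x + 6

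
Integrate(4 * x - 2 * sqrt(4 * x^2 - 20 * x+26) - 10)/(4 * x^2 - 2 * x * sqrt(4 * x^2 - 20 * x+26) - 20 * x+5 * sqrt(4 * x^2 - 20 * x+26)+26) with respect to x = log(-2*x + sqrt((2*x - 5)^2 + 1) + 5) + C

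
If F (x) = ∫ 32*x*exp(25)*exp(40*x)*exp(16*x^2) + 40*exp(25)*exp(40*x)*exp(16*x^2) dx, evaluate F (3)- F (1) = -exp(81) + exp(289)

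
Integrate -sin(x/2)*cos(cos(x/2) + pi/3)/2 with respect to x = sin(cos(x/2) + pi/3) + C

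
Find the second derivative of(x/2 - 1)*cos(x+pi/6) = -x*cos(x + pi/6)/2 + sqrt(2)*cos(x + 5*pi/12)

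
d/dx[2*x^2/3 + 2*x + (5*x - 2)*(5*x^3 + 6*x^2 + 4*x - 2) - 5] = 100*x^3 + 60*x^2 + 52*x/3 - 16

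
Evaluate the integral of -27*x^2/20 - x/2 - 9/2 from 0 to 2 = -68/5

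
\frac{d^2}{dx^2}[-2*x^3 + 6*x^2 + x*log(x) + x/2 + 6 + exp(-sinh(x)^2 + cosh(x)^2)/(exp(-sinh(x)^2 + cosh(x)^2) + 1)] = (-12*x^2 + 12*x + 1)/x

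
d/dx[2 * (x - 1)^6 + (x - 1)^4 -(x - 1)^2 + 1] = 12*x^5 - 60*x^4 + 124*x^3 - 132*x^2 + 70*x - 14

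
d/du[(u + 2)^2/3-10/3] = 2*u/3 + 4/3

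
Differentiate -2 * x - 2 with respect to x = -2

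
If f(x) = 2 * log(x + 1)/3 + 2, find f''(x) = -2/(3*x^2 + 6*x + 3)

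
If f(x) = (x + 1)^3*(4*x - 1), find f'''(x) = 96*x + 66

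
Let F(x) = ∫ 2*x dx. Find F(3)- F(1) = 8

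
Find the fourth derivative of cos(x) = cos(x)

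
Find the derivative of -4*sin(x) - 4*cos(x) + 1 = 4*sin(x) - 4*cos(x)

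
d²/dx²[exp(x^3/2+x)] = 9*x^4*exp(x^3/2 + x)/4 + 3*x^2*exp(x^3/2 + x) + 3*x*exp(x^3/2 + x) + exp(x^3/2 + x)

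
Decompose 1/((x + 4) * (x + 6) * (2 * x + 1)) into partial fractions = 4/(77*(2*x + 1)) + 1/(22*(x + 6)) - 1/(14*(x + 4))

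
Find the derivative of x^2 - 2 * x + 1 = 2*x - 2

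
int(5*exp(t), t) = 5*exp(t) + C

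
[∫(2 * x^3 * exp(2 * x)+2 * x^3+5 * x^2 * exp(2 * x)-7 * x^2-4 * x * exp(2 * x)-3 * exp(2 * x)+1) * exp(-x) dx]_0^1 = -2*E + 2*exp(-1)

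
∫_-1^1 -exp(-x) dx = -E + exp(-1)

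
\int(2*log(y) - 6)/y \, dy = (log(y) - 3)^2 + C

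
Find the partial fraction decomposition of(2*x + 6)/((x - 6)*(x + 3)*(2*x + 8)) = -1/(10*(x + 4)) + 1/(10*(x - 6))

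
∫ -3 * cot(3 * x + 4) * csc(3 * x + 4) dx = csc(3*x + 4) + C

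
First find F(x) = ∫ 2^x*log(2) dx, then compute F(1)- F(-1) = 3/2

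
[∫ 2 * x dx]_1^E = -1 + exp(2)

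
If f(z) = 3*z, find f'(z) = 3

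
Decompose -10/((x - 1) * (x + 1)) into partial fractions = 5/(x + 1) - 5/(x - 1)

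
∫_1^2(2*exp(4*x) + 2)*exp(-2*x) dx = -exp(2) - exp(-4) + exp(-2) + exp(4)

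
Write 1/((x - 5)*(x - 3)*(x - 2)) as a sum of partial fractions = 1/(3*(x - 2)) - 1/(2*(x - 3)) + 1/(6*(x - 5))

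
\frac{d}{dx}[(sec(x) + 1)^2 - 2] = 2*(1 + 1/cos(x))*sin(x)/cos(x)^2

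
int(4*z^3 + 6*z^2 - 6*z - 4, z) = z^4 + 2*z^3 - 3*z^2 - 4*z + C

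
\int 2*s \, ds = s^2 + C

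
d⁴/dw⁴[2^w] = 2^w*log(2)^4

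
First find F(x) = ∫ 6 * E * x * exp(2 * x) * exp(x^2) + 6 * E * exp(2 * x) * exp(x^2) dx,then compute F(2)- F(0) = -3*E + 3*exp(9)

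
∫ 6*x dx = 3*x^2 + C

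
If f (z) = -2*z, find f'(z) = -2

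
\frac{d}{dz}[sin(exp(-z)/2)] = -exp(-z)*cos(exp(-z)/2)/2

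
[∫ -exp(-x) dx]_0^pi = -1 + exp(-pi)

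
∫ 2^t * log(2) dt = 2^t + C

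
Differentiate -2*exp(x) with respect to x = -2*exp(x)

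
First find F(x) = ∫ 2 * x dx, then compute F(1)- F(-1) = 0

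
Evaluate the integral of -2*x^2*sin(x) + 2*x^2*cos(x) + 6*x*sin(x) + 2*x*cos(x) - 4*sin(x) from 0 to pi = -2*pi^2 - 4 + 2*pi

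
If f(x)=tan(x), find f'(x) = cos(x)^(-2)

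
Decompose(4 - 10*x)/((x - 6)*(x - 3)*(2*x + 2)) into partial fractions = 1/(4*(x + 1)) + 13/(12*(x - 3)) - 4/(3*(x - 6))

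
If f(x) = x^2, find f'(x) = 2*x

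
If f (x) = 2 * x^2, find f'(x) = 4*x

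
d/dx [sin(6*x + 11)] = 6*cos(6*x + 11)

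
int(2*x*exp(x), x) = 2*(x - 1)*exp(x) + C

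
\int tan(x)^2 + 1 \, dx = tan(x) + C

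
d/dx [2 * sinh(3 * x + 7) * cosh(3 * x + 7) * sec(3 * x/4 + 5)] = 3*tan(3*x/4 + 5)*sinh(6*x + 14)*sec(3*x/4 + 5)/4 + 6*sinh(3*x + 7)^2*sec(3*x/4 + 5) + 6*cosh(3*x + 7)^2*sec(3*x/4 + 5)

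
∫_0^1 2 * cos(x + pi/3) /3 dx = -sqrt(3)/3 + 2*sin(1 + pi/3)/3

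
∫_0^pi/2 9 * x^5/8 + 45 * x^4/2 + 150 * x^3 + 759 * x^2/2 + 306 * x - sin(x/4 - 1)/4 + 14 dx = -cos(1) + sin(1 + 3*pi/8) + pi^3/16 + 3*pi^2/2 + 7*pi + 3*(pi^3/32 + 3*pi^2/4 + 7*pi/2)^2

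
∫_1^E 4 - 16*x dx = -8*exp(2) + 4 + 4*E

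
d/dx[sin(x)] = cos(x)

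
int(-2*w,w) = -w^2 + C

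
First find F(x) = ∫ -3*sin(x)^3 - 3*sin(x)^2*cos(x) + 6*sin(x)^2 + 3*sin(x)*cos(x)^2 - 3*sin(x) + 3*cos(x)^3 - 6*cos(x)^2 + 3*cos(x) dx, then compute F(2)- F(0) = (-1 + cos(2) + sin(2))^3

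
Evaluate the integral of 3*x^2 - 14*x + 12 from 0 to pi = (-4 + pi)*(-3*pi + pi^2)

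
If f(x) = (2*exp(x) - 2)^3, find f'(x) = 24*exp(3*x) - 48*exp(2*x) + 24*exp(x)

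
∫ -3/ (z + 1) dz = -3*log(z + 1) + C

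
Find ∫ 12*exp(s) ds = 12*exp(s) + C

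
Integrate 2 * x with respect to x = x^2 + C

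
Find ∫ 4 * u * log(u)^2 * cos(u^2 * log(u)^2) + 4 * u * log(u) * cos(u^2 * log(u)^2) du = 2*sin(u^2*log(u)^2) + C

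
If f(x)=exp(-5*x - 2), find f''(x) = 25*exp(-5*x - 2)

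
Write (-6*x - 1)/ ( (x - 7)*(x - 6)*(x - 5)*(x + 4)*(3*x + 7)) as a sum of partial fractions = -1053/(77000*(3*x + 7)) + 23/(4950*(x + 4)) - 31/(396*(x - 5)) + 37/(250*(x - 6)) - 43/(616*(x - 7))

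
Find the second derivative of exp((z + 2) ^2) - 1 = 4*z^2*exp(z^2 + 4*z + 4) + 16*z*exp(z^2 + 4*z + 4) + 18*exp(z^2 + 4*z + 4)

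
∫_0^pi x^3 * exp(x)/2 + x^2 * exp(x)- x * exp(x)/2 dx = 1/2 + (-pi^2 - 1 + pi + pi^3)*exp(pi)/2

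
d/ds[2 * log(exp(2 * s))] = 4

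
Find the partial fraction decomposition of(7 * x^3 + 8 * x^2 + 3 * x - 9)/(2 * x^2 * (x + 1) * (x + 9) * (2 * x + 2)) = -499/(2304*(x + 9)) - 101/(256*(x + 1)) - 11/(32*(x + 1)^2) + 11/(18*x) - 1/(4*x^2)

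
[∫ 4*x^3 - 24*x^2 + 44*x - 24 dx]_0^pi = -9 + (-1 + (-2 + pi)^2)^2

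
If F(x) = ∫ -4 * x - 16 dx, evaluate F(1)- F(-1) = -32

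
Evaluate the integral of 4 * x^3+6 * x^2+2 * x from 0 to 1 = 4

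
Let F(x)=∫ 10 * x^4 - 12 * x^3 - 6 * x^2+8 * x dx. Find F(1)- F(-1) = 0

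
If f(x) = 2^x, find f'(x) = 2^x*log(2)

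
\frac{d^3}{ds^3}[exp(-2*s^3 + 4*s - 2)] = (-216*s^6 + 432*s^4 + 216*s^3 - 288*s^2 - 144*s + 52)*exp(-2*s^3 + 4*s - 2)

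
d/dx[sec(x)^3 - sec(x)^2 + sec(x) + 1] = (1 - 2/cos(x) + 3/cos(x)^2)*sin(x)/cos(x)^2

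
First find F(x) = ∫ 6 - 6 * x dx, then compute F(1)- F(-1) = 12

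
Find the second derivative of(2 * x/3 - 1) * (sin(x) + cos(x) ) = -2*sqrt(2)*x*sin(x + pi/4)/3 - sin(x)/3 + 7*cos(x)/3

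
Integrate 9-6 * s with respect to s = -3*s^2 + 9*s + C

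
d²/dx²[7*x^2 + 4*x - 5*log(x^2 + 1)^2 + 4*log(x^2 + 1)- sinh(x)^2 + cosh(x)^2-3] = (14*x^4 + 20*x^2*log(x^2 + 1) - 20*x^2 - 20*log(x^2 + 1) + 22)/(x^4 + 2*x^2 + 1)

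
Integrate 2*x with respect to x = x^2 + C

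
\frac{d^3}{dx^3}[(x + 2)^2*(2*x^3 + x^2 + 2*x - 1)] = 120*x^2 + 216*x + 84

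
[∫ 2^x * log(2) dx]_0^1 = 1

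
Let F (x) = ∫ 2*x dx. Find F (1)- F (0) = 1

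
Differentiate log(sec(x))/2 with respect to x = tan(x)/2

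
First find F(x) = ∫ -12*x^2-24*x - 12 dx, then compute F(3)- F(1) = -224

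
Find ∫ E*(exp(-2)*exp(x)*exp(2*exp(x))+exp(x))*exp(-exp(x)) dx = 2*sinh(exp(x) - 1) + C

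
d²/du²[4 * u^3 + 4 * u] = 24*u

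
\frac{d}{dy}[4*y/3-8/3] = 4/3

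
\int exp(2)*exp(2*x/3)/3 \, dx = exp(2*x/3 + 2)/2 + C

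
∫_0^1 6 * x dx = 3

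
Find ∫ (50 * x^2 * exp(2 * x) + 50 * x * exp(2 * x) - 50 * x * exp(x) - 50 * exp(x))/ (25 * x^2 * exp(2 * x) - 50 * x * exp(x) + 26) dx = log(25*(x*exp(x) - 1)^2 + 1) + C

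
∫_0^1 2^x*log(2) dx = 1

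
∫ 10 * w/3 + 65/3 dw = 5*w^2/3 + 65*w/3 + C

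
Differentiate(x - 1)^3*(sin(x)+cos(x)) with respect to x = (x - 1)^2*(sqrt(2)*x*cos(x + pi/4) + 4*sin(x) + 2*cos(x))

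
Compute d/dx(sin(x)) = cos(x)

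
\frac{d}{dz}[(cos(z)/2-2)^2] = (2 - cos(z)/2)*sin(z)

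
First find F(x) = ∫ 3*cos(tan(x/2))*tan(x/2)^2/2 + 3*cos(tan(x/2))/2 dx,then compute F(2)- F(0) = 3*sin(tan(1))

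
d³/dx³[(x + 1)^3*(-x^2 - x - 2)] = -60*x^2 - 96*x - 48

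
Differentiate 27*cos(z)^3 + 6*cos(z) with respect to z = 81*sin(z)^3 - 87*sin(z)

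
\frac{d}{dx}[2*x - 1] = 2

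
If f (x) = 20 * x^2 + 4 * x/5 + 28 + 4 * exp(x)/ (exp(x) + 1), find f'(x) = (200*x*exp(2*x) + 400*x*exp(x) + 200*x + 4*exp(2*x) + 28*exp(x) + 4)/(5*exp(2*x) + 10*exp(x) + 5)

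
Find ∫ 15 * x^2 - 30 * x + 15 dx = 5*x^3 - 15*x^2 + 15*x + C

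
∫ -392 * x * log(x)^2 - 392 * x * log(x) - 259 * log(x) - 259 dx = 7*x*(-28*x*log(x) - 37)*log(x) + C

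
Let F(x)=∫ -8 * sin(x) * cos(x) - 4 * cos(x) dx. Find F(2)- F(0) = -4*(sin(2) + 1)*sin(2)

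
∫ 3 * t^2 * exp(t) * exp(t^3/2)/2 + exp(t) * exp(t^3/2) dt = exp(t*(t^2 + 2)/2) + C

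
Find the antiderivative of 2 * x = x^2 + C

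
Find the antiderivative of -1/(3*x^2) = 1/(3*x) + C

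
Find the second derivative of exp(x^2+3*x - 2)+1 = 4*x^2*exp(x^2 + 3*x - 2) + 12*x*exp(x^2 + 3*x - 2) + 11*exp(x^2 + 3*x - 2)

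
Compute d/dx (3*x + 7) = 3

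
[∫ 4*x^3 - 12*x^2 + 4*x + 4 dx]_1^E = -4 + (-2 + (-1 + E)^2)^2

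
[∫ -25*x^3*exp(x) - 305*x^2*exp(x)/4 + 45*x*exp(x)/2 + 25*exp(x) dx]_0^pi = -5*pi*(-5 + pi/4 + 5*pi^2)*exp(pi)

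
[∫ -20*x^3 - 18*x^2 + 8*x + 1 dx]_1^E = (1 + 5*E)*(-exp(3) - exp(2) + E) + 6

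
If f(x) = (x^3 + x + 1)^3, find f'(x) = 9*x^8 + 21*x^6 + 18*x^5 + 15*x^4 + 24*x^3 + 12*x^2 + 6*x + 3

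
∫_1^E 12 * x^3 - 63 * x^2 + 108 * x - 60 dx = (-3 + 3*E)*(-2 + E)^3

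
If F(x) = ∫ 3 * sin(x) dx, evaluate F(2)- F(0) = 3 - 3*cos(2)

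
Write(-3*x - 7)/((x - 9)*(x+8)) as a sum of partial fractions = -1/(x + 8) - 2/(x - 9)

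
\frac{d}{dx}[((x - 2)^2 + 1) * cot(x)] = -x^2/sin(x)^2 + 2*x/tan(x) + 4*x/sin(x)^2 - 4/tan(x) - 5/sin(x)^2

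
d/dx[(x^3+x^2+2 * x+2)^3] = 9*x^8 + 24*x^7 + 63*x^6 + 114*x^5 + 150*x^4 + 168*x^3 + 132*x^2 + 72*x + 24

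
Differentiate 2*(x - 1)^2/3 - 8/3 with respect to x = 4*x/3 - 4/3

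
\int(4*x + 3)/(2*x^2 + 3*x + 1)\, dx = log(6*x^2 + 9*x + 3) + C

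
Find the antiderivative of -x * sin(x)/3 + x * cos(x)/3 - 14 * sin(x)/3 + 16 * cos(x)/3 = sqrt(2)*(x + 15)*sin(x + pi/4)/3 + C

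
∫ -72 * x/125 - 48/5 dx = -36*x^2/125 - 48*x/5 + C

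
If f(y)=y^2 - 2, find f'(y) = 2*y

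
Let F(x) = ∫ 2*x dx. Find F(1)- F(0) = 1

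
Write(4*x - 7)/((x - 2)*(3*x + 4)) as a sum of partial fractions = 37/(10*(3*x + 4)) + 1/(10*(x - 2))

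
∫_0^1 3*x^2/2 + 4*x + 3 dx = 11/2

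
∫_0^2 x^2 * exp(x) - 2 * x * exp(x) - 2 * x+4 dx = 0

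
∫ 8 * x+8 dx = 4*x^2 + 8*x + C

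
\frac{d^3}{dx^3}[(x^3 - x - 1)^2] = 120*x^3 - 48*x - 12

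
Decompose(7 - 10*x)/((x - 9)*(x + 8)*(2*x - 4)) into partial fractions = 87/(340*(x + 8)) + 13/(140*(x - 2)) - 83/(238*(x - 9))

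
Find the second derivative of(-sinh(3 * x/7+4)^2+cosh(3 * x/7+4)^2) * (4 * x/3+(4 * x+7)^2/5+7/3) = 32/5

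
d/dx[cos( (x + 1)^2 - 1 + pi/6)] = -2*(x + 1)*sin(x^2 + 2*x + pi/6)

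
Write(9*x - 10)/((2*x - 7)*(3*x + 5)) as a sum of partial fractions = 75/(31*(3*x + 5)) + 43/(31*(2*x - 7))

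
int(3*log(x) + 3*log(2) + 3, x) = 3*x*log(2*x) + C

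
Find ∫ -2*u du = -u^2 + C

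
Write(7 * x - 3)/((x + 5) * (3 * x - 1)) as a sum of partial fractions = -1/(8*(3*x - 1)) + 19/(8*(x + 5))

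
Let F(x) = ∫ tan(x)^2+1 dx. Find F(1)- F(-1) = 2*tan(1)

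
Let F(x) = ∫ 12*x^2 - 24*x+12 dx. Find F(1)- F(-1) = 32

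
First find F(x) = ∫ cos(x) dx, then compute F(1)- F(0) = sin(1)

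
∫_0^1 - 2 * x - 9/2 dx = -11/2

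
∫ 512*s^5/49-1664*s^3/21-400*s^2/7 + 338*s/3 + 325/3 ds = 256*s^6/147 - 416*s^4/21 - 400*s^3/21 + 169*s^2/3 + 325*s/3 + C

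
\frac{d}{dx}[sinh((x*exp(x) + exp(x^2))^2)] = 2*(x^2*exp(2*x) + 2*x^2*exp(x)*exp(x^2) + x*exp(2*x) + x*exp(x)*exp(x^2) + 2*x*exp(2*x^2) + exp(x)*exp(x^2))*cosh(x^2*exp(2*x) + 2*x*exp(x)*exp(x^2) + exp(2*x^2))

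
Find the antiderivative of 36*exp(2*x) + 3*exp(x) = (18*exp(x) + 3)*exp(x) + C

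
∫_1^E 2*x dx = -1 + exp(2)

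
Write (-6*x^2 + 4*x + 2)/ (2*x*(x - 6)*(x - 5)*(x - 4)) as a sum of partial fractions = -39/(8*(x - 4)) + 64/(5*(x - 5)) - 95/(12*(x - 6)) - 1/(120*x)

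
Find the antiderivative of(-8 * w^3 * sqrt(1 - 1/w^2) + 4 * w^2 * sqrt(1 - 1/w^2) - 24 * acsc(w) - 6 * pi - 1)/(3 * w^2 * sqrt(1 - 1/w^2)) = -4*w^2/3 + 4*w/3 + (4*acsc(w) + pi)^2/4 + acsc(w)/3 + C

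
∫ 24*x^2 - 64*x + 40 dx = 8*x^3 - 32*x^2 + 40*x + C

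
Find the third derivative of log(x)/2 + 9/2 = x^(-3)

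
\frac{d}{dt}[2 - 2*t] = -2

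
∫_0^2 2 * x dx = 4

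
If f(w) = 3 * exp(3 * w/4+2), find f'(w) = 9*exp(3*w/4 + 2)/4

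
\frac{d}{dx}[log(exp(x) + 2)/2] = exp(x)/(2*exp(x) + 4)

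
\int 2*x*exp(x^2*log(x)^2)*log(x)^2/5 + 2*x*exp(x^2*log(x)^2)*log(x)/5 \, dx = exp(x^2*log(x)^2)/5 + C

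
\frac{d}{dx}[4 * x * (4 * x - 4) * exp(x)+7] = 16*x^2*exp(x) + 16*x*exp(x) - 16*exp(x)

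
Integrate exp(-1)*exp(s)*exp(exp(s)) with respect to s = exp(exp(s) - 1) + C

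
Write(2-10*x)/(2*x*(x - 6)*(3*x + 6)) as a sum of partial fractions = 11/(48*(x + 2)) - 29/(144*(x - 6)) - 1/(36*x)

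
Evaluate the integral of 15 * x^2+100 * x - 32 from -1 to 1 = -54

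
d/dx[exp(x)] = exp(x)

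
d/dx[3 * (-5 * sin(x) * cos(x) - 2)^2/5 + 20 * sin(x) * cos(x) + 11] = 15*sin(4*x)/2 + 32*cos(2*x)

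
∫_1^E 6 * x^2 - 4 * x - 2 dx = -2*exp(2) - 2*E + 2 + 2*exp(3)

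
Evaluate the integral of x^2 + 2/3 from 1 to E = -1 + 2*E/3 + exp(3)/3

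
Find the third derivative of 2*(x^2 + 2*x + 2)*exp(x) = 2*x^2*exp(x) + 16*x*exp(x) + 28*exp(x)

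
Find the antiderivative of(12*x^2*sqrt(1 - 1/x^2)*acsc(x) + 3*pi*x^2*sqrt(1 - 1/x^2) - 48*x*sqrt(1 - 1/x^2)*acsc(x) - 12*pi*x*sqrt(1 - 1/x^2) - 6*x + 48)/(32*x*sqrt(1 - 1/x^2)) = 3*x*(x - 8)*(4*acsc(x) + pi)/64 + C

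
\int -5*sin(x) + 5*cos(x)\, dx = 5*sqrt(2)*sin(x + pi/4) + C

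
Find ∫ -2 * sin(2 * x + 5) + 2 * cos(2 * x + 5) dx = sin(2*x + 5) + cos(2*x + 5) + C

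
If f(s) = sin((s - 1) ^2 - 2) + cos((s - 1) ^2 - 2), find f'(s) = 2*s*sin(-s^2 + 2*s + 1) + 2*s*cos(-s^2 + 2*s + 1) - 2*sin(-s^2 + 2*s + 1) - 2*cos(-s^2 + 2*s + 1)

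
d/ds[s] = 1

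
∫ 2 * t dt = t^2 + C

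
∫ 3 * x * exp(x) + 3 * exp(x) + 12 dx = 3*x*(exp(x) + 4) + C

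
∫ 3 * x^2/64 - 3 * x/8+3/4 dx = x^3/64 - 3*x^2/16 + 3*x/4 + C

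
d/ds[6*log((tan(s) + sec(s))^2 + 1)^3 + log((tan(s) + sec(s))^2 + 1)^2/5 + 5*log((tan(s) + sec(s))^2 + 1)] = 2*(1/10 - sin(s)/10)*(sin(s) + 1)^2*(90*log((sin(s) + 1)/cos(s)^2)^2 + 2*log((sin(s) + 1)/cos(s)^2) + 180*log(2)*log((sin(s) + 1)/cos(s)^2) + 2*log(2) + 25 + 90*log(2)^2)/cos(s)^3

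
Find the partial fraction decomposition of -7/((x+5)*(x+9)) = 7/(4*(x + 9)) - 7/(4*(x + 5))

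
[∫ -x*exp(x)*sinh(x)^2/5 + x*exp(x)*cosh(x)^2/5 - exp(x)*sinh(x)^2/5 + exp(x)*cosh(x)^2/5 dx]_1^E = -E/5 + exp(1 + E)/5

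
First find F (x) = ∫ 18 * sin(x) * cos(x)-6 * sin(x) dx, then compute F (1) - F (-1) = 0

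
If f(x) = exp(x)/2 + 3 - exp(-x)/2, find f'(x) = (exp(2*x) + 1)*exp(-x)/2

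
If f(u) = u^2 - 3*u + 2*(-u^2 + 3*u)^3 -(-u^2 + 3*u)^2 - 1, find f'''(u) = -240*u^3 + 1080*u^2 - 1320*u + 360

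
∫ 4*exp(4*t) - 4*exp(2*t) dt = (exp(2*t) - 1)^2 + C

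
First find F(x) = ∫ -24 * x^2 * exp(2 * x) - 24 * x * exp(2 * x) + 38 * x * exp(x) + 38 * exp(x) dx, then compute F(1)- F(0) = -3*(-2 + 2*E)^2 + 12 + 14*E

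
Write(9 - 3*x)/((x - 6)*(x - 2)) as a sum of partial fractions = -3/(4*(x - 2)) - 9/(4*(x - 6))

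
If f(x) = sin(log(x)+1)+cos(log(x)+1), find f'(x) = sqrt(2)*cos(log(x) + pi/4 + 1)/x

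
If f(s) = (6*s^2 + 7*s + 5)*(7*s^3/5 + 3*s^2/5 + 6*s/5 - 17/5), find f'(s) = 42*s^4 + 268*s^3/5 + 276*s^2/5 - 18*s - 89/5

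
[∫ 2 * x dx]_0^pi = pi^2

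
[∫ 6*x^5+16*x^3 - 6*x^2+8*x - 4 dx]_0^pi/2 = -1 + (-1 + pi + pi^3/8)^2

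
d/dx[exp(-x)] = -exp(-x)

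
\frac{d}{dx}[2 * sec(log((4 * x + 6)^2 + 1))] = 32*(2*x + 3)*sin(log(16*x^2 + 48*x + 37))/((16*x^2 + 48*x + 37)*cos(log(16*x^2 + 48*x + 37))^2)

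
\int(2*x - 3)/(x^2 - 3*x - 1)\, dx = log(-3*x^2 + 9*x + 3) + C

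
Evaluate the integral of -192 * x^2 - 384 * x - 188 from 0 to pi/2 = (-2*pi - 4)^3 + 2*pi + 64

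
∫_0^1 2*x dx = 1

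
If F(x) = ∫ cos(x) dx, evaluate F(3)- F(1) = -sin(1) + sin(3)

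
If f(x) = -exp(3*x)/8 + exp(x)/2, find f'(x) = -3*exp(3*x)/8 + exp(x)/2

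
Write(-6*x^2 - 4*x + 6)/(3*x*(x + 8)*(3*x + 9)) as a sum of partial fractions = -173/(180*(x + 8)) + 4/(15*(x + 3)) + 1/(36*x)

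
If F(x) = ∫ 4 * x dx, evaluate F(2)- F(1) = 6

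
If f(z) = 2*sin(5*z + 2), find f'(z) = 10*cos(5*z + 2)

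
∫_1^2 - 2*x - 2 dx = -5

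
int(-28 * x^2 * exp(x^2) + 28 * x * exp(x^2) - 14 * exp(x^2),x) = 14*(1 - x)*exp(x^2) + C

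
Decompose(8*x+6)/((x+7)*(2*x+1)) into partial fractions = 4/(13*(2*x + 1)) + 50/(13*(x + 7))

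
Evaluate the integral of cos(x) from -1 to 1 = 2*sin(1)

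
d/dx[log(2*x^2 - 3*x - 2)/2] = (4*x - 3)/(4*x^2 - 6*x - 4)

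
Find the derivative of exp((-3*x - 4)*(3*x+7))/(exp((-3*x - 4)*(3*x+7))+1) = (-18*x*exp(9*x^2 + 33*x + 28) - 33*exp(9*x^2 + 33*x + 28))/(exp(56)*exp(66*x)*exp(18*x^2) + 2*exp(28)*exp(33*x)*exp(9*x^2) + 1)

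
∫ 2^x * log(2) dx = 2^x + C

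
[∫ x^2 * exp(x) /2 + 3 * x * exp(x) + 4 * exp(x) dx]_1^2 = -9*E/2 + 8*exp(2)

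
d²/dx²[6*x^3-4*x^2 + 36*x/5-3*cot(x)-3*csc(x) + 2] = 36*x - 8 + 3/sin(x) - 6*cos(x)/sin(x)^3 - 6/sin(x)^3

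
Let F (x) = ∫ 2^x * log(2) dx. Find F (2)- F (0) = 3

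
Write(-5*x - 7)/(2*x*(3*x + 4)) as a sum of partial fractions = 1/(8*(3*x + 4)) - 7/(8*x)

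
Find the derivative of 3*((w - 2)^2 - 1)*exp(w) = 3*w^2*exp(w) - 6*w*exp(w) - 3*exp(w)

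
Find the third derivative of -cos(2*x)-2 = -8*sin(2*x)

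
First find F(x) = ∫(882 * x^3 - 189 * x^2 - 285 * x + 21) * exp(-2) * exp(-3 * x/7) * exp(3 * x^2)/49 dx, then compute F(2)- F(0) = 2*exp(-2) + 64*exp(64/7)/7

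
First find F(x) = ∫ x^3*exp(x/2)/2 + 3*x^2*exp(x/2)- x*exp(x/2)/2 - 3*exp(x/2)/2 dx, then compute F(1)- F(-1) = -exp(1/2) + exp(-1/2)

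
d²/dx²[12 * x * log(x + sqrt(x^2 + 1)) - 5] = (24*x^5 + 24*x^4*sqrt(x^2 + 1) + 72*x^3 + 60*x^2*sqrt(x^2 + 1) + 48*x + 24*sqrt(x^2 + 1))/(2*x^6 + 2*x^5*sqrt(x^2 + 1) + 5*x^4 + 4*x^3*sqrt(x^2 + 1) + 4*x^2 + 2*x*sqrt(x^2 + 1) + 1)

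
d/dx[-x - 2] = -1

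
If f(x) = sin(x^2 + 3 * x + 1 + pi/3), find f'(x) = (2*x + 3)*cos(x^2 + 3*x + 1 + pi/3)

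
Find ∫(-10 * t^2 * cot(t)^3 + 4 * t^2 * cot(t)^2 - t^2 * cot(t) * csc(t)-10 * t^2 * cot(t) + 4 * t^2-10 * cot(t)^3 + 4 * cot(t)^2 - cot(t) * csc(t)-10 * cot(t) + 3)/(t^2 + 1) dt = 5*cot(t)^2 - 4*cot(t) + acot(t) + csc(t) + C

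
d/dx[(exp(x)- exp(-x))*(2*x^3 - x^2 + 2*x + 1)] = (2*x^3*exp(2*x) + 2*x^3 + 5*x^2*exp(2*x) - 7*x^2 + 4*x + 3*exp(2*x) - 1)*exp(-x)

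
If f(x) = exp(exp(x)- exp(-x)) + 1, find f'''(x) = (exp(exp(x) - exp(-x)) - 3*exp(x + exp(x) - exp(-x)) + 4*exp(2*x + exp(x) - exp(-x)) + 4*exp(4*x + exp(x) - exp(-x)) + 3*exp(5*x + exp(x) - exp(-x)) + exp(6*x + exp(x) - exp(-x)))*exp(-3*x)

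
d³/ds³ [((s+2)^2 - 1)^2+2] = 24*s + 48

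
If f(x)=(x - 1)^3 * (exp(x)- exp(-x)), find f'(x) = (x^3*exp(2*x) + x^3 - 6*x^2 - 3*x*exp(2*x) + 9*x + 2*exp(2*x) - 4)*exp(-x)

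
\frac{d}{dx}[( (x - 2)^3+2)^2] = 6*x^5 - 60*x^4 + 240*x^3 - 468*x^2 + 432*x - 144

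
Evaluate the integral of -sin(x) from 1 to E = cos(E) - cos(1)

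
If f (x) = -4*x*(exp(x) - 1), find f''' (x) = -4*x*exp(x) - 12*exp(x)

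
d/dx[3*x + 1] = 3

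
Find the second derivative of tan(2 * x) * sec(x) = (4*sin(x)/(cos(x)*cos(2*x)^2) + 8*sin(2*x)/cos(2*x)^3 - tan(2*x) + 2*tan(2*x)/cos(x)^2)/cos(x)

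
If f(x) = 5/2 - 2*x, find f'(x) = -2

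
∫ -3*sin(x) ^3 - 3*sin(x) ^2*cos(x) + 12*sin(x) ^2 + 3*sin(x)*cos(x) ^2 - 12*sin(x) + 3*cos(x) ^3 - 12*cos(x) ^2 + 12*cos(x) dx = (sqrt(2)*sin(x + pi/4) - 2)^3 + C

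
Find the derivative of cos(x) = -sin(x)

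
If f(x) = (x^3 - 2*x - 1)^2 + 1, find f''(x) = 30*x^4 - 48*x^2 - 12*x + 8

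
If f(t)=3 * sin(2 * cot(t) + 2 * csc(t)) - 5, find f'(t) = -6*cos(2*cot(t) + 2*csc(t))*cot(t)^2 - 6*cos(2*cot(t) + 2*csc(t))*cot(t)*csc(t) - 6*cos(2*cot(t) + 2*csc(t))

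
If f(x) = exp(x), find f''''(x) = exp(x)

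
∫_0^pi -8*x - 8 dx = 4 - 4*(1 + pi)^2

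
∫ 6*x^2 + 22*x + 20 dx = 2*x^3 + 11*x^2 + 20*x + C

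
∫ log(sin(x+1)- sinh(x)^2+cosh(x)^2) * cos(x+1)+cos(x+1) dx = (sin(x + 1) + 1)*log(sin(x + 1) + 1) + C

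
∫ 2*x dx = x^2 + C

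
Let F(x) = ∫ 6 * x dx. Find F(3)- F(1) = 24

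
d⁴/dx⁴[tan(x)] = 24*tan(x)^5 + 40*tan(x)^3 + 16*tan(x)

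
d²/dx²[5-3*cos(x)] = 3*cos(x)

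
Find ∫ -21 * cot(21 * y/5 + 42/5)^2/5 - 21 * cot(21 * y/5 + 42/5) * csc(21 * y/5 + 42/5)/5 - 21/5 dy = cot(21*y/5 + 42/5) + csc(21*y/5 + 42/5) + C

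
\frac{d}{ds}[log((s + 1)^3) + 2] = 3/(s + 1)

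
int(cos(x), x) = sin(x) + C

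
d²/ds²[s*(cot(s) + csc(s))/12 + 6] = (-s + 2*s*cos(s)/sin(s)^2 + 2*s/sin(s)^2 - 2*cos(s)/sin(s) - 2/sin(s))/(12*sin(s))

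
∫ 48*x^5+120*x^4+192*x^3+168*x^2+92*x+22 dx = 8*x^6 + 24*x^5 + 48*x^4 + 56*x^3 + 46*x^2 + 22*x + C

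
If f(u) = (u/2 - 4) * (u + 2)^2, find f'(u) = 3*u^2/2 - 4*u - 14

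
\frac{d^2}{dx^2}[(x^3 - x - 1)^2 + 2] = 30*x^4 - 24*x^2 - 12*x + 2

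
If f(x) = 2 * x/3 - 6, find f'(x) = 2/3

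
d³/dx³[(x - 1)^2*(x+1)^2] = 24*x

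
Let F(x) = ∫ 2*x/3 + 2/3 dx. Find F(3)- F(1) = 4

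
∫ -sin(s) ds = cos(s) + C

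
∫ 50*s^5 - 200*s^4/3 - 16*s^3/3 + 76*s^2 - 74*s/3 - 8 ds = 25*s^6/3 - 40*s^5/3 - 4*s^4/3 + 76*s^3/3 - 37*s^2/3 - 8*s + C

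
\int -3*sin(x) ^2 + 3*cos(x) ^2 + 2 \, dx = 2*x + 3*sin(2*x)/2 + C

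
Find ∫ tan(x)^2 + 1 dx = tan(x) + C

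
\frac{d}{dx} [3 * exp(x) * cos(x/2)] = 3*(-sin(x/2)/2 + cos(x/2))*exp(x)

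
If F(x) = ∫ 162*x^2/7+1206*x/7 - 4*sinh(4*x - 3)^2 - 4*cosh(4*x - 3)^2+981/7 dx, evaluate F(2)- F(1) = -sinh(10)/2 + sinh(2)/2 + 3168/7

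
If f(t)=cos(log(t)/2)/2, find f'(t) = -sin(log(t)/2)/(4*t)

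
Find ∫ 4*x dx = 2*x^2 + C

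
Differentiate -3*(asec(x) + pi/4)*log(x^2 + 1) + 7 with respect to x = (-12*x^3*sqrt(1 - 1/x^2)*asec(x) - 3*pi*x^3*sqrt(1 - 1/x^2) - 6*x^2*log(x^2 + 1) - 6*log(x^2 + 1))/(2*x^4*sqrt(1 - 1/x^2) + 2*x^2*sqrt(1 - 1/x^2))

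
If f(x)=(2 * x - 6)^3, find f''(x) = 48*x - 144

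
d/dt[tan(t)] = cos(t)^(-2)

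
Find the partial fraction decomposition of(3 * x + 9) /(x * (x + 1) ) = -6/(x + 1) + 9/x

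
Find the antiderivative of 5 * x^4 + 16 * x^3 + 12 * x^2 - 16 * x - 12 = x^5 + 4*x^4 + 4*x^3 - 8*x^2 - 12*x + C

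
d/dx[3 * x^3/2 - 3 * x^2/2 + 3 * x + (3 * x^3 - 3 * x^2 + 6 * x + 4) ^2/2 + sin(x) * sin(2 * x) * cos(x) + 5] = 27*x^5 - 45*x^4 + 90*x^3 - 27*x^2/2 + 9*x + sin(4*x) + 27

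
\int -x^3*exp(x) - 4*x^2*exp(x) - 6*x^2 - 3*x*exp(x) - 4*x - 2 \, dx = -(exp(x) + 2)*(x^3 + x^2 + x - 1) + C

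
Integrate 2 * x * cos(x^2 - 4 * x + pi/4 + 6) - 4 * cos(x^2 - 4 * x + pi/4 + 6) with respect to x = sin((x - 2)^2 + pi/4 + 2) + C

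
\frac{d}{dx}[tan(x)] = cos(x)^(-2)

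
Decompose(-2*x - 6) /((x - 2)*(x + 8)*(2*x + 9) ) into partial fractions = -12/(91*(2*x + 9)) + 1/(7*(x + 8)) - 1/(13*(x - 2))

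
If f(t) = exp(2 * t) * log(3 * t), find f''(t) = (4*t^2*exp(2*t)*log(t) + 4*t^2*exp(2*t)*log(3) + 4*t*exp(2*t) - exp(2*t))/t^2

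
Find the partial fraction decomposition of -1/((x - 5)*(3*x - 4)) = 3/(11*(3*x - 4)) - 1/(11*(x - 5))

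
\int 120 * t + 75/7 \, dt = 60*t^2 + 75*t/7 + C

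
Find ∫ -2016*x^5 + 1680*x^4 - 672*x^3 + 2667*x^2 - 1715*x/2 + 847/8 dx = -336*x^6 + 336*x^5 - 168*x^4 + 889*x^3 - 1715*x^2/4 + 847*x/8 + C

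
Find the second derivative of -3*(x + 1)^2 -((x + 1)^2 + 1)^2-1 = -12*x^2 - 24*x - 22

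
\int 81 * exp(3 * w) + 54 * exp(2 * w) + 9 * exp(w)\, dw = (3*exp(w) + 1)^3 + C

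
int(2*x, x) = x^2 + C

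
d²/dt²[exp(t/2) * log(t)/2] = (t^2*exp(t/2)*log(t) + 4*t*exp(t/2) - 4*exp(t/2))/(8*t^2)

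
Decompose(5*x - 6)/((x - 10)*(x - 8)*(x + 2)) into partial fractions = -2/(15*(x + 2)) - 17/(10*(x - 8)) + 11/(6*(x - 10))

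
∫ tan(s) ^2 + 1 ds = tan(s) + C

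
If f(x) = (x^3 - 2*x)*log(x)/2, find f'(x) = 3*x^2*log(x)/2 + x^2/2 - log(x) - 1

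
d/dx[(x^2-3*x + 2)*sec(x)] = (x^2*sin(x)/cos(x) - 3*x*sin(x)/cos(x) + 2*x + 2*sin(x)/cos(x) - 3)/cos(x)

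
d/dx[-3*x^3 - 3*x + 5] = -9*x^2 - 3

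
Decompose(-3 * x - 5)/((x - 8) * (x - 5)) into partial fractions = 20/(3*(x - 5)) - 29/(3*(x - 8))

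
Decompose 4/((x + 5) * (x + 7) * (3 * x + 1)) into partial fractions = 9/(70*(3*x + 1)) + 1/(10*(x + 7)) - 1/(7*(x + 5))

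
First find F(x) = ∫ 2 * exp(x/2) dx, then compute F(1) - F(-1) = -4*exp(-1/2) + 4*exp(1/2)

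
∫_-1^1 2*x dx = 0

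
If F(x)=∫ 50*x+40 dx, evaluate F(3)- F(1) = 280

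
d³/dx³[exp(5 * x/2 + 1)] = 125*exp(5*x/2 + 1)/8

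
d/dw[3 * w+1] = 3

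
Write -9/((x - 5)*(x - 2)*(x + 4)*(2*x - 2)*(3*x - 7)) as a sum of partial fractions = 729/(1216*(3*x - 7)) - 1/(1140*(x + 4)) + 9/(160*(x - 1)) - 1/(4*(x - 2)) - 1/(192*(x - 5))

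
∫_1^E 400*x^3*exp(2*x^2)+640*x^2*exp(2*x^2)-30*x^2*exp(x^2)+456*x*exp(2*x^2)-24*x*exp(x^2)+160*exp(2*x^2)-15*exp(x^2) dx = -3*(4 + 5*E)*exp(exp(2)) - 324*exp(2) + 27*E + 4*(4 + 5*E)^2*exp(2*exp(2))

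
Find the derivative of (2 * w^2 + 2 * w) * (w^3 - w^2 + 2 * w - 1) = 10*w^4 + 6*w^2 + 4*w - 2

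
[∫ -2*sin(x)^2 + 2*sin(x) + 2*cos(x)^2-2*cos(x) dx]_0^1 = (-1 + cos(1) + sin(1))^2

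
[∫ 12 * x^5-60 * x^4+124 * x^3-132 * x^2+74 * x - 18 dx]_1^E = (-1 + E)^2 + (-1 + E)^4 + 2*(-1 + E)^6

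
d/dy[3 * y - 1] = 3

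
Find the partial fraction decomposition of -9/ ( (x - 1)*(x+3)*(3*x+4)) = 81/(35*(3*x + 4)) - 9/(20*(x + 3)) - 9/(28*(x - 1))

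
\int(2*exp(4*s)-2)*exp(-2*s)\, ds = 4*sinh(s)^2 + C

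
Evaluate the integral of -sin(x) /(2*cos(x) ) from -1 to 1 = 0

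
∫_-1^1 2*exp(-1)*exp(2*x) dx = E - exp(-3)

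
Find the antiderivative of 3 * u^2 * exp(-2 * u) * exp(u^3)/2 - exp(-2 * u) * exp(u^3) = exp(u*(u^2 - 2))/2 + C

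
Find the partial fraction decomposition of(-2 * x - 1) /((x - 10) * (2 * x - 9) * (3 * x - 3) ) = 40/(231*(2*x - 9)) - 1/(63*(x - 1)) - 7/(99*(x - 10))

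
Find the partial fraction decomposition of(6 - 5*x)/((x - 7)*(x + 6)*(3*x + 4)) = -57/(175*(3*x + 4)) + 18/(91*(x + 6)) - 29/(325*(x - 7))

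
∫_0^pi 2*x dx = pi^2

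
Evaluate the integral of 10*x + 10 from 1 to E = -20 + 5*(1 + E)^2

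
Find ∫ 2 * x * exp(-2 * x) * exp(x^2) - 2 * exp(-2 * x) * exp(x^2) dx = exp((x - 1)^2 - 1) + C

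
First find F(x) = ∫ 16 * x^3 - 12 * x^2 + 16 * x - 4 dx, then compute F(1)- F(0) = 4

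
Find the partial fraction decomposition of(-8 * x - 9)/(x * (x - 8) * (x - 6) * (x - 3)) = -11/(15*(x - 3)) + 19/(12*(x - 6)) - 73/(80*(x - 8)) + 1/(16*x)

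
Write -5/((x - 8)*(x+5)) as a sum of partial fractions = 5/(13*(x + 5)) - 5/(13*(x - 8))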